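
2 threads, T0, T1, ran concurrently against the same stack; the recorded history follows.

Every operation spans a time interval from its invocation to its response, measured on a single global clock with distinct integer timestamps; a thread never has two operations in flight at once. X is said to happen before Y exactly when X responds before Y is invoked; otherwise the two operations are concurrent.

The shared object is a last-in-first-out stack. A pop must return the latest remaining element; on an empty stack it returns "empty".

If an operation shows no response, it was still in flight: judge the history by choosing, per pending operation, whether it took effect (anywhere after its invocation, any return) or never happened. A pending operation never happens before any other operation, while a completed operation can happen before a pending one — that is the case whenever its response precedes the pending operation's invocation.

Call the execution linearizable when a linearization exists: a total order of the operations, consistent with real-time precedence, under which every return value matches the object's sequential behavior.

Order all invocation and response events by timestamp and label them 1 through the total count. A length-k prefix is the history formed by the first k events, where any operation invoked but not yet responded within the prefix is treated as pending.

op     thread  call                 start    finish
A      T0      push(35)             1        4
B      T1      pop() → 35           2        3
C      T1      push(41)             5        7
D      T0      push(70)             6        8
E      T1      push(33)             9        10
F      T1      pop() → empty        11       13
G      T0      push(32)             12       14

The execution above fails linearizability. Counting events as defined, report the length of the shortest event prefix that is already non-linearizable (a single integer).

13

events 1..12 are linearizable; a witness order is A, B, C, D, E:
after step 1 (A push(35)): stack <35>
after step 2 (B pop() → 35): stack <>
after step 3 (C push(41)): stack <41>
after step 4 (D push(70)): stack <41,70>
after step 5 (E push(33)): stack <41,70,33>
include event 13 — F responding at 13 — and every candidate order breaks
every completion of the 1 pending operation (G) was checked; none linearizes
for example A, B, C, D, E, F (pending dropped) fails at step 6: F pop() → empty is not legal there
for example A, B, D, C, E, F (pending dropped) fails at step 6: F pop() → empty is not legal there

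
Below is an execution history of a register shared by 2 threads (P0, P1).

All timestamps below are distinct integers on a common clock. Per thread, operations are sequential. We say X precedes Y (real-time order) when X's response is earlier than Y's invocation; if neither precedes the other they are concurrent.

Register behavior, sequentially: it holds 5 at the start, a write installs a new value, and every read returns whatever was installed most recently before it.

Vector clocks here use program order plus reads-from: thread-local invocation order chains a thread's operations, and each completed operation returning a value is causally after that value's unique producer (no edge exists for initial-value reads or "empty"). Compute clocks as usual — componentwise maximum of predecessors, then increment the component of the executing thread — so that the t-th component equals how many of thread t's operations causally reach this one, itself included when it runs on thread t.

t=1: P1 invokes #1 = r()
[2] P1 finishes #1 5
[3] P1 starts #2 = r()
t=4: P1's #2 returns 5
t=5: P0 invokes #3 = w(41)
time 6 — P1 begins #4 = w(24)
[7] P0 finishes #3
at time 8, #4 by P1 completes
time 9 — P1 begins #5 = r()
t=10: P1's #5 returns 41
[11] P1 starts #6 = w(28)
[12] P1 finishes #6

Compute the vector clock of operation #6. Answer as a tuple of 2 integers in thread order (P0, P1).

root op #1, invoked 1: fresh clock plus P1's own tick → (0, 1)
root op #3, invoked 5: fresh clock plus P0's own tick → (1, 0)
VC(#2, invoked at 3): max of VC(#1)=(0, 1), then +1 on thread P1 → (0, 2)
VC(#4, invoked at 6): max of VC(#2)=(0, 2), then +1 on thread P1 → (0, 3)
VC(#5, invoked at 9): max of VC(#3)=(1, 0), VC(#4)=(0, 3), then +1 on thread P1 → (1, 4)
VC(#6, invoked at 11): max of VC(#5)=(1, 4), then +1 on thread P1 → (1, 5)
target: VC(#6) = (1, 5)

(1, 5)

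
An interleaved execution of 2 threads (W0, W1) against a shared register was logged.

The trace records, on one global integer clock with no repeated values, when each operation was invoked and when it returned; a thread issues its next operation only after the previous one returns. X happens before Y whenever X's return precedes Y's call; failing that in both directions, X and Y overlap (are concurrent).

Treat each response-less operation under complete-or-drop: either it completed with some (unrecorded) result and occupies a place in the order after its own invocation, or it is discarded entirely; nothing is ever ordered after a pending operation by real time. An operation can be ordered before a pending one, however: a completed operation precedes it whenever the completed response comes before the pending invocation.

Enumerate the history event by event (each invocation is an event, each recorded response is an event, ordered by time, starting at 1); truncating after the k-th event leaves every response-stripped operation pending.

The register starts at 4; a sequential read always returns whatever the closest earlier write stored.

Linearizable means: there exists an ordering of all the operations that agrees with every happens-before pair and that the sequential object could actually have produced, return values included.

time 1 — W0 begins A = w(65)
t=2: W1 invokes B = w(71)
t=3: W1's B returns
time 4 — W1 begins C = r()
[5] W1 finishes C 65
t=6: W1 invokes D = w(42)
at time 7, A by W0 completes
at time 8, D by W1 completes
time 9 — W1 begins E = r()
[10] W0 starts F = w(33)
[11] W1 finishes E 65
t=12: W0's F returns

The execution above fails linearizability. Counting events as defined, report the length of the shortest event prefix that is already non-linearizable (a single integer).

events 1..10 are still linearizable — one witness is B, A, C, D:
after step 1 (B w(71)): value 71
after step 2 (A w(65)): value 65
after step 3 (C r() → 65): value 65
after step 4 (D w(42)): value 42
adding event 11 (E responds at 11) leaves no legal real-time order
no escape via the 1 pending operation (F): every completion choice fails
e.g. A, B, C, D, E (pending dropped): illegal at step 3, since C r() → 65 cannot apply there
e.g. B, A, C, D, E (pending dropped): illegal at step 5, since E r() → 65 cannot apply there

11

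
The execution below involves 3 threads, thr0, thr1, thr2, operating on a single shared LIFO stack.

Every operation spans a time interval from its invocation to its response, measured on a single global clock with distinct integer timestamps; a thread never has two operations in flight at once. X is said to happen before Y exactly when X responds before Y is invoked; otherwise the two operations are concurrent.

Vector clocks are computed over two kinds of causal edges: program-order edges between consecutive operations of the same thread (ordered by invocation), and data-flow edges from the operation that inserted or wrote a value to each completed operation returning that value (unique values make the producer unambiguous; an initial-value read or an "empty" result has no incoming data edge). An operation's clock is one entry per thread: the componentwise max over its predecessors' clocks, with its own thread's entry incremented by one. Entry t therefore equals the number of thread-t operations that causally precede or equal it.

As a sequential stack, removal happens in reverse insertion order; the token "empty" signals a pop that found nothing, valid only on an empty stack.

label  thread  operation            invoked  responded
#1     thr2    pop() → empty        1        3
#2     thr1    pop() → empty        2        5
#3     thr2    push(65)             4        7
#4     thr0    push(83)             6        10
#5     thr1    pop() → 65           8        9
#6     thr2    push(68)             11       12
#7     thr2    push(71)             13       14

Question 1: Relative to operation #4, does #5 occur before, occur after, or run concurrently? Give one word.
#5 spans [8,9], #4 spans [6,10]
the intervals overlap in both directions

concurrent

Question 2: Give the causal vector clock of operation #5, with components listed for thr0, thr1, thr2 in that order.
VC(#1, invoked at 1): no causal predecessors; +1 on thr2 → (0, 0, 1)
VC(#2, invoked at 2): no causal predecessors; +1 on thr1 → (0, 1, 0)
VC(#4, invoked at 6): no causal predecessors; +1 on thr0 → (1, 0, 0)
merge at #3 (invoked 4): VC(#1)=(0, 0, 1), own-thread bump on thr2 → (0, 0, 2)
merge at #6 (invoked 11): VC(#3)=(0, 0, 2), own-thread bump on thr2 → (0, 0, 3)
merge at #7 (invoked 13): VC(#6)=(0, 0, 3), own-thread bump on thr2 → (0, 0, 4)
merge at #5 (invoked 8): VC(#2)=(0, 1, 0), VC(#3)=(0, 0, 2), own-thread bump on thr1 → (0, 2, 2)
target: VC(#5) = (0, 2, 2)

(0, 2, 2)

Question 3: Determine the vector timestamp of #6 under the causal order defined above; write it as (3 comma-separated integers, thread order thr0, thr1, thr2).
#1 (invocation 1): nothing precedes it; thr2's component alone gives (0, 0, 1)
#2 (invocation 2): nothing precedes it; thr1's component alone gives (0, 1, 0)
#4 (invocation 6): nothing precedes it; thr0's component alone gives (1, 0, 0)
from VC(#1)=(0, 0, 1), #3 (invoked 4) maxes components and bumps thr2 → (0, 0, 2)
from VC(#3)=(0, 0, 2), #6 (invoked 11) maxes components and bumps thr2 → (0, 0, 3)
from VC(#6)=(0, 0, 3), #7 (invoked 13) maxes components and bumps thr2 → (0, 0, 4)
from VC(#2)=(0, 1, 0), VC(#3)=(0, 0, 2), #5 (invoked 8) maxes components and bumps thr1 → (0, 2, 2)
target: VC(#6) = (0, 0, 3)

(0, 0, 3)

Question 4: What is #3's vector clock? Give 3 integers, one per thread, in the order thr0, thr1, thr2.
#1, invoked 1, has no incoming edges; only thr2's bump applies → (0, 0, 1)
#2, invoked 2, has no incoming edges; only thr1's bump applies → (0, 1, 0)
#4, invoked 6, has no incoming edges; only thr0's bump applies → (1, 0, 0)
#3 (invocation 4): componentwise max over VC(#1)=(0, 0, 1), +1 at thr2, giving (0, 0, 2)
#6 (invocation 11): componentwise max over VC(#3)=(0, 0, 2), +1 at thr2, giving (0, 0, 3)
#7 (invocation 13): componentwise max over VC(#6)=(0, 0, 3), +1 at thr2, giving (0, 0, 4)
#5 (invocation 8): componentwise max over VC(#2)=(0, 1, 0), VC(#3)=(0, 0, 2), +1 at thr1, giving (0, 2, 2)
target: VC(#3) = (0, 0, 2)

(0, 0, 2)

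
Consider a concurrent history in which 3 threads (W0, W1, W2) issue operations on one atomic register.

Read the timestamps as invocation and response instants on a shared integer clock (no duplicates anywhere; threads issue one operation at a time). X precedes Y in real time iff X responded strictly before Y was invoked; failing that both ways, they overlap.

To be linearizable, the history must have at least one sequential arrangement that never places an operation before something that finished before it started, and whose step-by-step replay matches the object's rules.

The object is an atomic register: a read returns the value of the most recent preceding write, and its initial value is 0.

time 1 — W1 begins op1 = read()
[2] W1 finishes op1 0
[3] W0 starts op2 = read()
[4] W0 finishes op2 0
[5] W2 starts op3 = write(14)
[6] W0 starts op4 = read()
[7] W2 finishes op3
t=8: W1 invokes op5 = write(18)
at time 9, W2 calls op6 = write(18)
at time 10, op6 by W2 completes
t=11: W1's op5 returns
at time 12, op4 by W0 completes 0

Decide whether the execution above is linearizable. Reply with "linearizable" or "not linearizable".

witness order: op1, op2, op4, op3, op5, op6
step 1: op1 read() → 0 — value 0
step 2: op2 read() → 0 — value 0
step 3: op4 read() → 0 — value 0
step 4: op3 write(14) — value 14
step 5: op5 write(18) — value 18
step 6: op6 write(18) — value 18

linearizable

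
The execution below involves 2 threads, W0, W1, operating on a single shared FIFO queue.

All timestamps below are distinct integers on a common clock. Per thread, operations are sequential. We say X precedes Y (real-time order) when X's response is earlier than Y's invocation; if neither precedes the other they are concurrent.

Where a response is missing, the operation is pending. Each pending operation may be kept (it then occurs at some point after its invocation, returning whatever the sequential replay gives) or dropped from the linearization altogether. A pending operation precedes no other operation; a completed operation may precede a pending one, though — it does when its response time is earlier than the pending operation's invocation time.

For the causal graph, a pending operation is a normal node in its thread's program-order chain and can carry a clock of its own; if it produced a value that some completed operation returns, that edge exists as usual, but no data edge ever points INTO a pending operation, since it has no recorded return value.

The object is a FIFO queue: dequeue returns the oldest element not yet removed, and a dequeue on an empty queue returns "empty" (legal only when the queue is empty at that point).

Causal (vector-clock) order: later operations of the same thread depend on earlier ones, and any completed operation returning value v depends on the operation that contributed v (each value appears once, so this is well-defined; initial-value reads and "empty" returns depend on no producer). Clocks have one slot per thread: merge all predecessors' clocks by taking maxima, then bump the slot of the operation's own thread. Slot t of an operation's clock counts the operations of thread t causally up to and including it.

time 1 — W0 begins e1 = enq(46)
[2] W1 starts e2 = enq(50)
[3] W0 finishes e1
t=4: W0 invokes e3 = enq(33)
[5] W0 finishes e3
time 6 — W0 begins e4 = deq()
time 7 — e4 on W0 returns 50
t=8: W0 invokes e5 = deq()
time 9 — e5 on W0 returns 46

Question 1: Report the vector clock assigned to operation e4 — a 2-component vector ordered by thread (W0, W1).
Answer: (3, 1)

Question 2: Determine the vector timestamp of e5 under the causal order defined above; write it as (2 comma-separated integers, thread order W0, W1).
Answer: (4, 1)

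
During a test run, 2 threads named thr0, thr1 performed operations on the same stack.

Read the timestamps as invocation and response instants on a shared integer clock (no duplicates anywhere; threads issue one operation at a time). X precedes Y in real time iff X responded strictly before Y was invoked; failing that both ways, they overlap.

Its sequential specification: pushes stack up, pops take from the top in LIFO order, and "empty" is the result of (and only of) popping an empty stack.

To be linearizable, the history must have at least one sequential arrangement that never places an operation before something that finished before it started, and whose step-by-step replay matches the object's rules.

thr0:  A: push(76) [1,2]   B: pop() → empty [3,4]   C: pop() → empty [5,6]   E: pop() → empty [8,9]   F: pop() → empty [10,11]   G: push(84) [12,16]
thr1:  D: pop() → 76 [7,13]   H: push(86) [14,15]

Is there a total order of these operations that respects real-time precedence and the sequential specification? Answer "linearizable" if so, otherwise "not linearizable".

not linearizable

events 1..3 are fine; event 4 — the response of B at time 4 — makes the prefix non-linearizable
exactly one order of the 2 completed ops respects real time; the stack replay fails
sample order A, B stalls at step 2 — B pop() → empty has no legal effect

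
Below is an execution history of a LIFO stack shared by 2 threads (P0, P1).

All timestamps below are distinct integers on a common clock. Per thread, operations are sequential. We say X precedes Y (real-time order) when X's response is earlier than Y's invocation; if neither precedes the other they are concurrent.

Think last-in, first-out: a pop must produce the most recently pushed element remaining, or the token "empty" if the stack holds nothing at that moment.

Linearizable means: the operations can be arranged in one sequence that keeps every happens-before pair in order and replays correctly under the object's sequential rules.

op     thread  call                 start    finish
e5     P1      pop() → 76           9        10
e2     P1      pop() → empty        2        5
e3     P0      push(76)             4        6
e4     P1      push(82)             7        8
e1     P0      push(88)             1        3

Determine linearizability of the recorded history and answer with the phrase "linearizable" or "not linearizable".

not linearizable

already the first 10 events (up to e5's response at time 10) admit no linearization; the first 9 still do
no legal order exists: 3 real-time-consistent candidates over 5 completed LIFO stack operations, all rejected
for example e1, e2, e3, e4, e5 fails at step 2: e2 pop() → empty is not legal there
for example e1, e3, e2, e4, e5 fails at step 3: e2 pop() → empty is not legal there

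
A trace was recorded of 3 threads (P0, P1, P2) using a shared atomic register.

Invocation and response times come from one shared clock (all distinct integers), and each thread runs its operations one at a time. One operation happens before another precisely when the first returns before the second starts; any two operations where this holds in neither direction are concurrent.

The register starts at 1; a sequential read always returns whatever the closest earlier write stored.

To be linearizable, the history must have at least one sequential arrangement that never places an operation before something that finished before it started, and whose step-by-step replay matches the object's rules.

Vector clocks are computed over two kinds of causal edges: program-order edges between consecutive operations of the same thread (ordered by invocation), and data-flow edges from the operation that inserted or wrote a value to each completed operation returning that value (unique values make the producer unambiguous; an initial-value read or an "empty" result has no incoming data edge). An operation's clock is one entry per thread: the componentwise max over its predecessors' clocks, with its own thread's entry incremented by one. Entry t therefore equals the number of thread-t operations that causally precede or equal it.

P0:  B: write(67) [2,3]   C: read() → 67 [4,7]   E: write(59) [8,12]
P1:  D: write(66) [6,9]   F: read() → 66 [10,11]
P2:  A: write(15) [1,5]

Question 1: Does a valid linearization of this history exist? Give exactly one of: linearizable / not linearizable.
a witness: A, B, C, D, F, E
1. A write(15), leaving value 15
2. B write(67), leaving value 67
3. C read() → 67, leaving value 67
4. D write(66), leaving value 66
5. F read() → 66, leaving value 66
6. E write(59), leaving value 59

linearizable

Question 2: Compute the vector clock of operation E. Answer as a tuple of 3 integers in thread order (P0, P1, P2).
A (invocation 1): nothing precedes it; P2's component alone gives (0, 0, 1)
D (invocation 6): nothing precedes it; P1's component alone gives (0, 1, 0)
B (invocation 2): nothing precedes it; P0's component alone gives (1, 0, 0)
from VC(D)=(0, 1, 0), F (invoked 10) maxes components and bumps P1 → (0, 2, 0)
from VC(B)=(1, 0, 0), C (invoked 4) maxes components and bumps P0 → (2, 0, 0)
from VC(C)=(2, 0, 0), E (invoked 8) maxes components and bumps P0 → (3, 0, 0)
target: VC(E) = (3, 0, 0)

(3, 0, 0)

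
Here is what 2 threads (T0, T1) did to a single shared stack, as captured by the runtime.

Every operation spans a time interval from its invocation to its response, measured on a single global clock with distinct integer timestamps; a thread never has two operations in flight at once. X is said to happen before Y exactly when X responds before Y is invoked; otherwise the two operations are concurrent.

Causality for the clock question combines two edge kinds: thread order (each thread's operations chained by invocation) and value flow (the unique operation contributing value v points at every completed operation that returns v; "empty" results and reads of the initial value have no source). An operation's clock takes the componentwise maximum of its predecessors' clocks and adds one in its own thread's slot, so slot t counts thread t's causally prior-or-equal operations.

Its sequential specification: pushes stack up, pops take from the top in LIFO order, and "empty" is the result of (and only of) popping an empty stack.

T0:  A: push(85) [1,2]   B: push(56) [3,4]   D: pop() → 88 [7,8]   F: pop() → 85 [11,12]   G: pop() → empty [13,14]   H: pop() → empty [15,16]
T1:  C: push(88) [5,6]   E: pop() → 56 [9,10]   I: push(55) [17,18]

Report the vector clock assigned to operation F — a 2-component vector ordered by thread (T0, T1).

(4, 1)

C, invoked 5, has no incoming edges; only T1's bump applies → (0, 1)
A, invoked 1, has no incoming edges; only T0's bump applies → (1, 0)
from VC(A)=(1, 0), B (invoked 3) maxes components and bumps T0 → (2, 0)
from VC(B)=(2, 0), VC(C)=(0, 1), E (invoked 9) maxes components and bumps T1 → (2, 2)
from VC(B)=(2, 0), VC(C)=(0, 1), D (invoked 7) maxes components and bumps T0 → (3, 1)
from VC(E)=(2, 2), I (invoked 17) maxes components and bumps T1 → (2, 3)
from VC(A)=(1, 0), VC(D)=(3, 1), F (invoked 11) maxes components and bumps T0 → (4, 1)
from VC(F)=(4, 1), G (invoked 13) maxes components and bumps T0 → (5, 1)
from VC(G)=(5, 1), H (invoked 15) maxes components and bumps T0 → (6, 1)
target: VC(F) = (4, 1)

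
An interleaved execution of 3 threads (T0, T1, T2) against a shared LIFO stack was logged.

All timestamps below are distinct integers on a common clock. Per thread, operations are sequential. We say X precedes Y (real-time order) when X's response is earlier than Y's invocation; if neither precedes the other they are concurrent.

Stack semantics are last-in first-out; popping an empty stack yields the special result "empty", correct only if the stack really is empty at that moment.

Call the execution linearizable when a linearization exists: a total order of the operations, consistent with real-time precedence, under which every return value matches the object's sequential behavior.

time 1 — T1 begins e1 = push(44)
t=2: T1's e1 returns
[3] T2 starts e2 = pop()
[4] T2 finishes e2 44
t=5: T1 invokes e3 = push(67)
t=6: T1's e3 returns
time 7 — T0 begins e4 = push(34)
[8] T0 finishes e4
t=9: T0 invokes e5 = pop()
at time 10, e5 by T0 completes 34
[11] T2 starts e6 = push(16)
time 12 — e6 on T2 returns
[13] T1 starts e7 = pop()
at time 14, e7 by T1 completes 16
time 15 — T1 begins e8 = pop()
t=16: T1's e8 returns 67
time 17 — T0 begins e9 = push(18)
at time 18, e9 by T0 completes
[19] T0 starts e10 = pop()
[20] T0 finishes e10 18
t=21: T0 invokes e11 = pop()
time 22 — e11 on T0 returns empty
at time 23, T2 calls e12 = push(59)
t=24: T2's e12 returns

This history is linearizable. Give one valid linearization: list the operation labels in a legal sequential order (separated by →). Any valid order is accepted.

after step 1 (e1 push(44)): stack <44>
after step 2 (e2 pop() → 44): stack <>
after step 3 (e3 push(67)): stack <67>
after step 4 (e4 push(34)): stack <67,34>
after step 5 (e5 pop() → 34): stack <67>
after step 6 (e6 push(16)): stack <67,16>
after step 7 (e7 pop() → 16): stack <67>
after step 8 (e8 pop() → 67): stack <>
after step 9 (e9 push(18)): stack <18>
after step 10 (e10 pop() → 18): stack <>
after step 11 (e11 pop() → empty): stack <>
after step 12 (e12 push(59)): stack <59>

e1 → e2 → e3 → e4 → e5 → e6 → e7 → e8 → e9 → e10 → e11 → e12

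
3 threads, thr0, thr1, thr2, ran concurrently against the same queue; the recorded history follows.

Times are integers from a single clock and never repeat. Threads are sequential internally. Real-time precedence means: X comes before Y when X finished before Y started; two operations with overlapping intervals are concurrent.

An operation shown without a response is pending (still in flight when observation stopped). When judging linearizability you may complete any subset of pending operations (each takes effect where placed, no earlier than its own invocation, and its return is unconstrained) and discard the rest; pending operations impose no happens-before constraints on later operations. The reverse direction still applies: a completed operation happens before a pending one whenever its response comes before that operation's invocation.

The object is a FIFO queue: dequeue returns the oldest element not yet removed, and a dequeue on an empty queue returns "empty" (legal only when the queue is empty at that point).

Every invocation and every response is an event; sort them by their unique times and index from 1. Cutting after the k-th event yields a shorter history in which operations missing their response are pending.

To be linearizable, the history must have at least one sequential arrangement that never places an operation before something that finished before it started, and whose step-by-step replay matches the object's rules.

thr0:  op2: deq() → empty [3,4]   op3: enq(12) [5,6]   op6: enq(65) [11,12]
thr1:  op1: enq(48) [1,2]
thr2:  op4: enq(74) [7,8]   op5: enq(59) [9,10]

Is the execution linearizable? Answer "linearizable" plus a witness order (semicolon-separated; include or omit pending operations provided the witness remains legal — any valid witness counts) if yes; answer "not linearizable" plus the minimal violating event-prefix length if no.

events 1..3 are fine; event 4 — the response of op2 at time 4 — makes the prefix non-linearizable
exactly one order of the 2 completed ops respects real time; the queue replay fails
one such order, op1, op2, breaks at step 2 where op2 deq() → empty is illegal

not linearizable — minimal violating prefix: 4 events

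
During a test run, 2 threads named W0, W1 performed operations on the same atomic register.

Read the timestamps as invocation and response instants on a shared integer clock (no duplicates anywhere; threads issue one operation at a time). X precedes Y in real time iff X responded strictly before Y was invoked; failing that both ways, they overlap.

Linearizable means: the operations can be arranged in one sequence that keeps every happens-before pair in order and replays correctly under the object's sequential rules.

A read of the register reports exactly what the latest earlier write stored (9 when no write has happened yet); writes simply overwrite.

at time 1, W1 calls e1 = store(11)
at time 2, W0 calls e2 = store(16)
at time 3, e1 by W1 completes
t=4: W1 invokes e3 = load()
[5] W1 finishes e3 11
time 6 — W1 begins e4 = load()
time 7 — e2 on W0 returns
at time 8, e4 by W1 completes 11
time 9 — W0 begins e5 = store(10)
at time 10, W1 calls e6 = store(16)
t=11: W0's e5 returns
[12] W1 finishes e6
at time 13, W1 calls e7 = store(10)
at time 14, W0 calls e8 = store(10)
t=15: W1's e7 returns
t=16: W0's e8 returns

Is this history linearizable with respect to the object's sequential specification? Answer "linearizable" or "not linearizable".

linearizable

a witness: e1, e3, e4, e2, e5, e6, e7, e8
step 1: e1 store(11) — value 11
step 2: e3 load() → 11 — value 11
step 3: e4 load() → 11 — value 11
step 4: e2 store(16) — value 16
step 5: e5 store(10) — value 10
step 6: e6 store(16) — value 16
step 7: e7 store(10) — value 10
step 8: e8 store(10) — value 10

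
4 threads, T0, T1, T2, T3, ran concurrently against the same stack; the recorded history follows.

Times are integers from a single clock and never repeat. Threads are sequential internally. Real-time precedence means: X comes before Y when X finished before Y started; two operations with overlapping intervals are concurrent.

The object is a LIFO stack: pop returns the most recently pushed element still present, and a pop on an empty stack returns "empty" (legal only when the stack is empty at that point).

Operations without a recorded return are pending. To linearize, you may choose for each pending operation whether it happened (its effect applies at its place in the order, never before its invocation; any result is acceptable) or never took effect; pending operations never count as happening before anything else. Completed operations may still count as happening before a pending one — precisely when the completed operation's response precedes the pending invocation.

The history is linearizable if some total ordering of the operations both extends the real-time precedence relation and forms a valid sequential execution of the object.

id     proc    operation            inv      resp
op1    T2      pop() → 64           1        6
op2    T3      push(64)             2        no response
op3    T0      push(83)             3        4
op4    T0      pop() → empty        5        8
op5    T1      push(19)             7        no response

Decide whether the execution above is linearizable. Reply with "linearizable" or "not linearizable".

already the first 8 events (up to op4's response at time 8) admit no linearization; the first 7 still do
all 3 real-time-respecting orders fail — 3 completed stack operations, no legal replay
completion choices over the 2 pending operations (op2, op5) were checked; none helps
one such order, op1, op3, op4 (pending dropped), breaks at step 1 where op1 pop() → 64 is illegal
one such order, op3, op1, op4 (pending dropped), breaks at step 2 where op1 pop() → 64 is illegal

not linearizable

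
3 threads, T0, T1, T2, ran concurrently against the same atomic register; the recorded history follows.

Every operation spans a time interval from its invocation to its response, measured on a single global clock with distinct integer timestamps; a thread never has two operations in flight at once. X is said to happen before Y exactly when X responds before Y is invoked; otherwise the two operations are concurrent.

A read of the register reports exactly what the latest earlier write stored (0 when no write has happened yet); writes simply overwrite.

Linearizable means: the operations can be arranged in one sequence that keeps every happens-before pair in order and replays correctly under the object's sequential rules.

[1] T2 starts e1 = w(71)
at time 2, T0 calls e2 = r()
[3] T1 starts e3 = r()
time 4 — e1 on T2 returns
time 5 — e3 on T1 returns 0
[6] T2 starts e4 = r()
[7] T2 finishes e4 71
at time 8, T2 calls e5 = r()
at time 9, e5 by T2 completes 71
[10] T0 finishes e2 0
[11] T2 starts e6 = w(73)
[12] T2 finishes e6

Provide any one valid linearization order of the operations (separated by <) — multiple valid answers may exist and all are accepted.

step 1: e2 r() → 0 — value 0
step 2: e3 r() → 0 — value 0
step 3: e1 w(71) — value 71
step 4: e4 r() → 71 — value 71
step 5: e5 r() → 71 — value 71
step 6: e6 w(73) — value 73

e2 < e3 < e1 < e4 < e5 < e6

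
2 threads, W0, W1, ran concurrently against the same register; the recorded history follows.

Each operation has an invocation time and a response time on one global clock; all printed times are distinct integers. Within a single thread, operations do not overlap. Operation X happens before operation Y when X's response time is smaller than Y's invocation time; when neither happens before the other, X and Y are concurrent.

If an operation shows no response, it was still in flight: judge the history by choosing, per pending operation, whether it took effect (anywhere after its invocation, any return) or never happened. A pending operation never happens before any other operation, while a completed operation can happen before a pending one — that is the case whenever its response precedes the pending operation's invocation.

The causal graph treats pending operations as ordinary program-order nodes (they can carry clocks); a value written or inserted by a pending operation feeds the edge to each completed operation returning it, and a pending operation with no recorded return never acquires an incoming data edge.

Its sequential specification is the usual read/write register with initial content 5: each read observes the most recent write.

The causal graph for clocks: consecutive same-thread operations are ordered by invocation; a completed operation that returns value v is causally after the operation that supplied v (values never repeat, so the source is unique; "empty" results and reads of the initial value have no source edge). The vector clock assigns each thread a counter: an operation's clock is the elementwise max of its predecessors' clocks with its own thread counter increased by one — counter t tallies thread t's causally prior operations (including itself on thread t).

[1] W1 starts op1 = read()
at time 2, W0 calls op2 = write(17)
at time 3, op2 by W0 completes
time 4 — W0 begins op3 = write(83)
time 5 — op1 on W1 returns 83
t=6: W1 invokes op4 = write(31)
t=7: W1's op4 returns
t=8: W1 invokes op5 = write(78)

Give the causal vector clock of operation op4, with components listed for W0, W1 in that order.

root op op2, invoked 2: fresh clock plus W0's own tick → (1, 0)
invoked at 4, op3 merges VC(op2)=(1, 0) and bumps W0's slot → (2, 0)
invoked at 1, op1 merges VC(op3)=(2, 0) and bumps W1's slot → (2, 1)
invoked at 6, op4 merges VC(op1)=(2, 1) and bumps W1's slot → (2, 2)
invoked at 8, op5 merges VC(op4)=(2, 2) and bumps W1's slot → (2, 3)
target: VC(op4) = (2, 2)

(2, 2)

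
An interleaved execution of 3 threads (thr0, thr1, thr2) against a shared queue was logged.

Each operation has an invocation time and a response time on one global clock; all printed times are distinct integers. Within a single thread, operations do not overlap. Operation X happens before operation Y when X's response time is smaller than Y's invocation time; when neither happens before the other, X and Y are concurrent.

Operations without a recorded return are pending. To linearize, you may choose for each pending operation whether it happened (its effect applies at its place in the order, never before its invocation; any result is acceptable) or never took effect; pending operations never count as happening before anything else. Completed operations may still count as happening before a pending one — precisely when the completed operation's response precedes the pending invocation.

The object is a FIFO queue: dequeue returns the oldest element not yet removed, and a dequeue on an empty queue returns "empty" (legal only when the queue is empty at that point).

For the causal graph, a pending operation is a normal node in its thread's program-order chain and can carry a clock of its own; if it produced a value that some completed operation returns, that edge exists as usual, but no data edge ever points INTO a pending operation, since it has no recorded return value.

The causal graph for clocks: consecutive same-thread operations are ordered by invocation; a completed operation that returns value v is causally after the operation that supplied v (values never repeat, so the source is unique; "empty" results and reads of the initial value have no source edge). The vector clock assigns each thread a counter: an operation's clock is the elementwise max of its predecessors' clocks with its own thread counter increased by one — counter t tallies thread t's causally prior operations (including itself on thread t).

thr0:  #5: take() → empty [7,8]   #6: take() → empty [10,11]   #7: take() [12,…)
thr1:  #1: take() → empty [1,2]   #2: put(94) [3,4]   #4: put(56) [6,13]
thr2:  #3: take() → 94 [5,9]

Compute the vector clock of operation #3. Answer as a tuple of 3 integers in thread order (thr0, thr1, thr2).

#1, invoked 1, has no incoming edges; only thr1's bump applies → (0, 1, 0)
#5, invoked 7, has no incoming edges; only thr0's bump applies → (1, 0, 0)
merge at #2 (invoked 3): VC(#1)=(0, 1, 0), own-thread bump on thr1 → (0, 2, 0)
merge at #6 (invoked 10): VC(#5)=(1, 0, 0), own-thread bump on thr0 → (2, 0, 0)
merge at #3 (invoked 5): VC(#2)=(0, 2, 0), own-thread bump on thr2 → (0, 2, 1)
merge at #4 (invoked 6): VC(#2)=(0, 2, 0), own-thread bump on thr1 → (0, 3, 0)
merge at #7 (invoked 12): VC(#6)=(2, 0, 0), own-thread bump on thr0 → (3, 0, 0)
target: VC(#3) = (0, 2, 1)

(0, 2, 1)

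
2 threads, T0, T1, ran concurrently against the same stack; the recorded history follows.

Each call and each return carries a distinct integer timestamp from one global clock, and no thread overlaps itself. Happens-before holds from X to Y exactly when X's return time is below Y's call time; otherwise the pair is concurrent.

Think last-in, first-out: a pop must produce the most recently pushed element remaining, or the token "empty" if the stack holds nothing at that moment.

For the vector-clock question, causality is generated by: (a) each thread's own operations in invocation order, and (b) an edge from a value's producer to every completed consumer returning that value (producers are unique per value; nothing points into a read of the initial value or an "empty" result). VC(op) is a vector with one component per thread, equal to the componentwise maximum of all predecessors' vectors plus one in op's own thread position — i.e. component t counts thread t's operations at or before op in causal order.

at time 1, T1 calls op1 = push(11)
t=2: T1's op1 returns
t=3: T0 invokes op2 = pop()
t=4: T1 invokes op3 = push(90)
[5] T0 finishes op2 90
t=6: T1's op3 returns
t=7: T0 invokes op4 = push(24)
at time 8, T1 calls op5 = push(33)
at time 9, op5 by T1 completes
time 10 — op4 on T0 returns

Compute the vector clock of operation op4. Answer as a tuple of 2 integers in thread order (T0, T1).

invoked at 1, op1 has no predecessors; its own T1 bump gives (0, 1)
op3, invoked 4, takes VC(op1)=(0, 1) under max, adds 1 for T1 → (0, 2)
op5, invoked 8, takes VC(op3)=(0, 2) under max, adds 1 for T1 → (0, 3)
op2, invoked 3, takes VC(op3)=(0, 2) under max, adds 1 for T0 → (1, 2)
op4, invoked 7, takes VC(op2)=(1, 2) under max, adds 1 for T0 → (2, 2)
target: VC(op4) = (2, 2)

(2, 2)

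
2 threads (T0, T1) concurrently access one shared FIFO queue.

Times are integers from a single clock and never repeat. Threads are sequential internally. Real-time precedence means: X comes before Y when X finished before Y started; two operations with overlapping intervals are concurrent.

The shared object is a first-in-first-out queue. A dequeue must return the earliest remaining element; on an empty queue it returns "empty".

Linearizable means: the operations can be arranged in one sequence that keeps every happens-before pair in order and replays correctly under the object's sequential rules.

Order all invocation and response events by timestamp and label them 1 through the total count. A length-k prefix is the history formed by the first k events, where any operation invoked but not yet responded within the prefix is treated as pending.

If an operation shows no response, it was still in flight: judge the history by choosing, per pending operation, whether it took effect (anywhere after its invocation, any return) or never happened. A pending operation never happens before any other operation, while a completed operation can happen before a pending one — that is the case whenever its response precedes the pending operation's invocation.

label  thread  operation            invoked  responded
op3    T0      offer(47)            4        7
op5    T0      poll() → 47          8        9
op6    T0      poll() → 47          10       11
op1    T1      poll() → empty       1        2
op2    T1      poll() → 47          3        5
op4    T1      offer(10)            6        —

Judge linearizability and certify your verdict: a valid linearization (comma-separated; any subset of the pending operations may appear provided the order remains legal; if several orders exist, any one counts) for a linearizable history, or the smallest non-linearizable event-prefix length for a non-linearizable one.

not linearizable — minimal violating prefix: 9 events

the violation lands at event 9, op5's response at time 9: events 1..8 linearize, events 1..9 do not
real-time-consistent orders of the 4 completed operations: 2 — all fail the FIFO queue replay
every completion of the 1 pending operation (op4) was checked; none linearizes
for example op1, op2, op3, op5 (pending dropped) fails at step 2: op2 poll() → 47 is not legal there
for example op1, op3, op2, op5 (pending dropped) fails at step 4: op5 poll() → 47 is not legal there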